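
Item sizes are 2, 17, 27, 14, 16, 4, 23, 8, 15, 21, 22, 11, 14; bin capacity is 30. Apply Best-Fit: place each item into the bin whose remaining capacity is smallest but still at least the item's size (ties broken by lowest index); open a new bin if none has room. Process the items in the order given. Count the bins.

Put 2 in bin 1; 28 remain.
Put 17 in bin 1; 11 remain.
Put 27 in bin 2; 3 remain.
Put 14 in bin 3; 16 remain.
Put 16 in bin 3; 0 remain.
Put 4 in bin 1; 7 remain.
Put 23 in bin 4; 7 remain.
Put 8 in bin 5; 22 remain.
Put 15 in bin 5; 7 remain.
Put 21 in bin 6; 9 remain.
Put 22 in bin 7; 8 remain.
Put 11 in bin 8; 19 remain.
Put 14 in bin 8; 5 remain.

8 bins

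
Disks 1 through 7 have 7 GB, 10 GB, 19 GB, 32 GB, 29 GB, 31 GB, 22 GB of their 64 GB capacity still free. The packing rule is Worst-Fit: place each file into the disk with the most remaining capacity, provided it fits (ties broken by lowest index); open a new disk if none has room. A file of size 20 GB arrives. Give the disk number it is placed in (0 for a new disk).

Disks with room: disk 4 (32 GB), disk 5 (29 GB), disk 6 (31 GB), disk 7 (22 GB).
Most room is disk 4 with 32 GB free.

4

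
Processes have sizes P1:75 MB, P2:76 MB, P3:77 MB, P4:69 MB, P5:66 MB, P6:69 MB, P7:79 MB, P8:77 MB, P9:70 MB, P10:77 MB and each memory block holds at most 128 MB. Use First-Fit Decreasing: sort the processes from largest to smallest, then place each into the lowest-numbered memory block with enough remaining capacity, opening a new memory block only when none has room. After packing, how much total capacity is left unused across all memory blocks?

545

Sorted descending: 79, 77, 77, 77, 76, 75, 70, 69, 69, 66.
memory block 1: place 79 MB, 49 MB left
memory block 2: place 77 MB, 51 MB left
memory block 3: place 77 MB, 51 MB left
memory block 4: place 77 MB, 51 MB left
memory block 5: place 76 MB, 52 MB left
memory block 6: place 75 MB, 53 MB left
memory block 7: place 70 MB, 58 MB left
memory block 8: place 69 MB, 59 MB left
memory block 9: place 69 MB, 59 MB left
memory block 10: place 66 MB, 62 MB left
10 memory blocks × 128 MB = 1280 MB; used 735 MB; unused 545 MB.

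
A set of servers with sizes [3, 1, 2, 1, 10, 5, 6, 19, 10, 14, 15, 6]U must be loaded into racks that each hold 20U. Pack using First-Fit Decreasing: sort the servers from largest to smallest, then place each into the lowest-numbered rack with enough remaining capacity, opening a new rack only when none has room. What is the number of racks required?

Sorted descending: 19, 15, 14, 10, 10, 6, 6, 5, 3, 2, 1, 1.
19U → rack 1 (remaining 1U)
15U → rack 2 (remaining 5U)
14U → rack 3 (remaining 6U)
10U → rack 4 (remaining 10U)
10U → rack 4 (remaining 0U)
6U → rack 3 (remaining 0U)
6U → rack 5 (remaining 14U)
5U → rack 2 (remaining 0U)
3U → rack 5 (remaining 11U)
2U → rack 5 (remaining 9U)
1U → rack 1 (remaining 0U)
1U → rack 5 (remaining 8U)
Final racks: [19,1] [15,5] [14,6] [10,10] [6,3,2,1].

5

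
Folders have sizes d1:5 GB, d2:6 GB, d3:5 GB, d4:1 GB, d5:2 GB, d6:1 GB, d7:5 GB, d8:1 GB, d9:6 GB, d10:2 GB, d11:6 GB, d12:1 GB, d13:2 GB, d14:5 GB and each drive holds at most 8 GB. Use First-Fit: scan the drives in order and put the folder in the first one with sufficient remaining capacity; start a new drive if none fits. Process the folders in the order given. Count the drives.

drive 1: place d1 (5 GB), 3 GB left
drive 2: place d2 (6 GB), 2 GB left
drive 3: place d3 (5 GB), 3 GB left
drive 1: place d4 (1 GB), 2 GB left
drive 1: place d5 (2 GB), 0 GB left
drive 2: place d6 (1 GB), 1 GB left
drive 4: place d7 (5 GB), 3 GB left
drive 2: place d8 (1 GB), 0 GB left
drive 5: place d9 (6 GB), 2 GB left
drive 3: place d10 (2 GB), 1 GB left
drive 6: place d11 (6 GB), 2 GB left
drive 3: place d12 (1 GB), 0 GB left
drive 4: place d13 (2 GB), 1 GB left
drive 7: place d14 (5 GB), 3 GB left

7 drives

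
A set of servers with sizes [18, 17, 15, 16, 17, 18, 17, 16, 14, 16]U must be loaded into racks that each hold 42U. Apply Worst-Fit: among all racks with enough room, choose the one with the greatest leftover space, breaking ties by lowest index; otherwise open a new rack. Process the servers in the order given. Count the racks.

5

Put 18U in rack 1; 24U remain.
Put 17U in rack 1; 7U remain.
Put 15U in rack 2; 27U remain.
Put 16U in rack 2; 11U remain.
Put 17U in rack 3; 25U remain.
Put 18U in rack 3; 7U remain.
Put 17U in rack 4; 25U remain.
Put 16U in rack 4; 9U remain.
Put 14U in rack 5; 28U remain.
Put 16U in rack 5; 12U remain.
Final racks: [18,17] [15,16] [17,18] [17,16] [14,16].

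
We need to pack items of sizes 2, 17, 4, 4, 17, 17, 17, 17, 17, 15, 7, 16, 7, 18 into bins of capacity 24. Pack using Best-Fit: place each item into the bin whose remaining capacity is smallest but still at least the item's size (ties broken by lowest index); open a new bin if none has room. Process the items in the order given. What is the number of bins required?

9

Put 2 in bin 1; 22 remain.
Put 17 in bin 1; 5 remain.
Put 4 in bin 1; 1 remain.
Put 4 in bin 2; 20 remain.
Put 17 in bin 2; 3 remain.
Put 17 in bin 3; 7 remain.
Put 17 in bin 4; 7 remain.
Put 17 in bin 5; 7 remain.
Put 17 in bin 6; 7 remain.
Put 15 in bin 7; 9 remain.
Put 7 in bin 3; 0 remain.
Put 16 in bin 8; 8 remain.
Put 7 in bin 4; 0 remain.
Put 18 in bin 9; 6 remain.
Final bins: [2,17,4] [4,17] [17,7] [17,7] [17] [17] [15] [16] [18].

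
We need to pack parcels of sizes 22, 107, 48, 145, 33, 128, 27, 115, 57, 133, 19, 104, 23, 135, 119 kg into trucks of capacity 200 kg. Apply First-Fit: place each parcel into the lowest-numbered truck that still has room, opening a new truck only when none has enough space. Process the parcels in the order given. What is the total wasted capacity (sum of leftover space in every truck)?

385

Put 22 kg in truck 1; 178 kg remain.
Put 107 kg in truck 1; 71 kg remain.
Put 48 kg in truck 1; 23 kg remain.
Put 145 kg in truck 2; 55 kg remain.
Put 33 kg in truck 2; 22 kg remain.
Put 128 kg in truck 3; 72 kg remain.
Put 27 kg in truck 3; 45 kg remain.
Put 115 kg in truck 4; 85 kg remain.
Put 57 kg in truck 4; 28 kg remain.
Put 133 kg in truck 5; 67 kg remain.
Put 19 kg in truck 1; 4 kg remain.
Put 104 kg in truck 6; 96 kg remain.
Put 23 kg in truck 3; 22 kg remain.
Put 135 kg in truck 7; 65 kg remain.
Put 119 kg in truck 8; 81 kg remain.
8 trucks × 200 kg = 1600 kg; used 1215 kg; unused 385 kg.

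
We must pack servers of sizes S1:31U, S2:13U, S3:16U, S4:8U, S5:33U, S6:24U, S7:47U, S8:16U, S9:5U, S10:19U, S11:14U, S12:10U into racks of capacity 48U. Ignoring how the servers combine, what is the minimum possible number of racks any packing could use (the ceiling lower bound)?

5 racks

Total size = 31 + 13 + 16 + 8 + 33 + 24 + 47 + 16 + 5 + 19 + 14 + 10 = 236U.
⌈236 / 48⌉ = 5.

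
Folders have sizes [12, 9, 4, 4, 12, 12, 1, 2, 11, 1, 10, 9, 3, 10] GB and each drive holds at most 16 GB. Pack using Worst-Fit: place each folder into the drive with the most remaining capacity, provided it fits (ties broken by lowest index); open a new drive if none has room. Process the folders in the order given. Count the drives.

12 GB → drive 1 (remaining 4 GB)
9 GB → drive 2 (remaining 7 GB)
4 GB → drive 2 (remaining 3 GB)
4 GB → drive 1 (remaining 0 GB)
12 GB → drive 3 (remaining 4 GB)
12 GB → drive 4 (remaining 4 GB)
1 GB → drive 3 (remaining 3 GB)
2 GB → drive 4 (remaining 2 GB)
11 GB → drive 5 (remaining 5 GB)
1 GB → drive 5 (remaining 4 GB)
10 GB → drive 6 (remaining 6 GB)
9 GB → drive 7 (remaining 7 GB)
3 GB → drive 7 (remaining 4 GB)
10 GB → drive 8 (remaining 6 GB)
Final drives: [12,4] [9,4] [12,1] [12,2] [11,1] [10] [9,3] [10].

8 drives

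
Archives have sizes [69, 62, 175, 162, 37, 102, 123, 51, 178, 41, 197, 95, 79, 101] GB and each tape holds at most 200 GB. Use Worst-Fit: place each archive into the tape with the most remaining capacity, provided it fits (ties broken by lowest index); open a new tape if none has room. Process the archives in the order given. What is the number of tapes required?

Put 69 GB in tape 1; 131 GB remain.
Put 62 GB in tape 1; 69 GB remain.
Put 175 GB in tape 2; 25 GB remain.
Put 162 GB in tape 3; 38 GB remain.
Put 37 GB in tape 1; 32 GB remain.
Put 102 GB in tape 4; 98 GB remain.
Put 123 GB in tape 5; 77 GB remain.
Put 51 GB in tape 4; 47 GB remain.
Put 178 GB in tape 6; 22 GB remain.
Put 41 GB in tape 5; 36 GB remain.
Put 197 GB in tape 7; 3 GB remain.
Put 95 GB in tape 8; 105 GB remain.
Put 79 GB in tape 8; 26 GB remain.
Put 101 GB in tape 9; 99 GB remain.
Final tapes: [69,62,37] [175] [162] [102,51] [123,41] [178] [197] [95,79] [101].

9 tapes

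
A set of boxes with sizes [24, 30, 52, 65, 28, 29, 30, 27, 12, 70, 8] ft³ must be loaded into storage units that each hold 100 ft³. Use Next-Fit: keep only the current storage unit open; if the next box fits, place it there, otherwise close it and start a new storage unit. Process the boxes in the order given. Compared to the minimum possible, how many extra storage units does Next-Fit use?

Next-Fit: [24,30] [52] [65,28] [29,30,27,12] [70,8] → 5 storage units.
Total size 375 ft³; any packing needs at least ⌈375/100⌉ = 4 storage units.
An optimal packing achieves that bound: [70,30] [65,30] [52,29,12] [28,27,24,8] → 4 storage units.
Excess: 5 − 4 = 1.

1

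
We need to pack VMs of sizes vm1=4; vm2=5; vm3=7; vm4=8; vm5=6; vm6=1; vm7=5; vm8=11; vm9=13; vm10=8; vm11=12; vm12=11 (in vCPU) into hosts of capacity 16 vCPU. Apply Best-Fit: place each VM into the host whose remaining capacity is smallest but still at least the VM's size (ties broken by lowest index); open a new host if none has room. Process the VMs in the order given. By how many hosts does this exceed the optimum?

Best-Fit: [4,5,7] [8,6,1] [5,11] [13] [8] [12] [11] → 7 hosts.
Total size 91 vCPU; any packing needs at least ⌈91/16⌉ = 6 hosts.
An optimal packing achieves that bound: [13,1] [12,4] [11,5] [11,5] [8,8] [7,6] → 6 hosts.
Excess: 7 − 6 = 1.

1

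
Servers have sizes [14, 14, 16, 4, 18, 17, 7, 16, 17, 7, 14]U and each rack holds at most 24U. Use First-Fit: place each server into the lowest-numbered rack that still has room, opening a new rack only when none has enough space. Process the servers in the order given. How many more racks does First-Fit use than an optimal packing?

0

First-Fit: [14,4] [14,7] [16,7] [18] [17] [16] [17] [14] → 8 racks.
8 servers exceed 12U (half the capacity), and no two of those can share a rack, so at least 8 racks are needed.
So 8 is already optimal.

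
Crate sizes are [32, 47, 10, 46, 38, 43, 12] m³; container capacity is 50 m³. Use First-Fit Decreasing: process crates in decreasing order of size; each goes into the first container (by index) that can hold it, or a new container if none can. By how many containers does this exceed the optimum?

First-Fit Decreasing: [47] [46] [43] [38,12] [32,10] → 5 containers.
Total size 228 m³; any packing needs at least ⌈228/50⌉ = 5 containers.
So 5 is already optimal.

0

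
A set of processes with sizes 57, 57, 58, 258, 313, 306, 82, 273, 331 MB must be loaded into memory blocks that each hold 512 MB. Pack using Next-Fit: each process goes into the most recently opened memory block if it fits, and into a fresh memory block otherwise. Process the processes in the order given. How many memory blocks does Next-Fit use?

5

Put 57 MB in memory block 1; 455 MB remain.
Put 57 MB in memory block 1; 398 MB remain.
Put 58 MB in memory block 1; 340 MB remain.
Put 258 MB in memory block 1; 82 MB remain.
Put 313 MB in memory block 2; 199 MB remain.
Put 306 MB in memory block 3; 206 MB remain.
Put 82 MB in memory block 3; 124 MB remain.
Put 273 MB in memory block 4; 239 MB remain.
Put 331 MB in memory block 5; 181 MB remain.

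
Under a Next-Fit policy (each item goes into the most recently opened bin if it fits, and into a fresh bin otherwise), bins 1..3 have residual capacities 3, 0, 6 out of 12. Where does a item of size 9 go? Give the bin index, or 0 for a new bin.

0

Next-Fit only looks at bin 3, which has 6 free.
9 does not fit, so a new bin is opened.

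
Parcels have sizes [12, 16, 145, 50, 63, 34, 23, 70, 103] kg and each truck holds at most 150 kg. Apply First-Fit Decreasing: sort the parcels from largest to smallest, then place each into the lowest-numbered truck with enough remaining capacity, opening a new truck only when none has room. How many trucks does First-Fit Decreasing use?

4 trucks

Sorted descending: 145, 103, 70, 63, 50, 34, 23, 16, 12.
Put 145 kg in truck 1; 5 kg remain.
Put 103 kg in truck 2; 47 kg remain.
Put 70 kg in truck 3; 80 kg remain.
Put 63 kg in truck 3; 17 kg remain.
Put 50 kg in truck 4; 100 kg remain.
Put 34 kg in truck 2; 13 kg remain.
Put 23 kg in truck 4; 77 kg remain.
Put 16 kg in truck 3; 1 kg remain.
Put 12 kg in truck 2; 1 kg remain.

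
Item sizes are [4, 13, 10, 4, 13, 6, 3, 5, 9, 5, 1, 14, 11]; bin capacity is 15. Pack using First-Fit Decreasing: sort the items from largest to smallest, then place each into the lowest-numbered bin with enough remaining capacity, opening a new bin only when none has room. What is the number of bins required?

7

Sorted descending: 14, 13, 13, 11, 10, 9, 6, 5, 5, 4, 4, 3, 1.
bin 1: place 14, 1 left
bin 2: place 13, 2 left
bin 3: place 13, 2 left
bin 4: place 11, 4 left
bin 5: place 10, 5 left
bin 6: place 9, 6 left
bin 6: place 6, 0 left
bin 5: place 5, 0 left
bin 7: place 5, 10 left
bin 4: place 4, 0 left
bin 7: place 4, 6 left
bin 7: place 3, 3 left
bin 1: place 1, 0 left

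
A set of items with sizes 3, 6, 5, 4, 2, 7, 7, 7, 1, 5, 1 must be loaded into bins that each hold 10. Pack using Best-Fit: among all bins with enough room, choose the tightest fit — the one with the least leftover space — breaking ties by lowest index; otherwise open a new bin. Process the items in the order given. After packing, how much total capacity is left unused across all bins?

12

Put 3 in bin 1; 7 remain.
Put 6 in bin 1; 1 remain.
Put 5 in bin 2; 5 remain.
Put 4 in bin 2; 1 remain.
Put 2 in bin 3; 8 remain.
Put 7 in bin 3; 1 remain.
Put 7 in bin 4; 3 remain.
Put 7 in bin 5; 3 remain.
Put 1 in bin 1; 0 remain.
Put 5 in bin 6; 5 remain.
Put 1 in bin 2; 0 remain.
6 bins × 10 = 60; used 48; unused 12.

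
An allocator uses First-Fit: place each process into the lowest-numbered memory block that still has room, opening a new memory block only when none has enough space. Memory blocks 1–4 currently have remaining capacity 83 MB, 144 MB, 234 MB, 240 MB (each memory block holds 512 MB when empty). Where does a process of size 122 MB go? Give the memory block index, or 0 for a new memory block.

2

Memory blocks with room: memory block 2 (144 MB), memory block 3 (234 MB), memory block 4 (240 MB).
The first with room is memory block 2.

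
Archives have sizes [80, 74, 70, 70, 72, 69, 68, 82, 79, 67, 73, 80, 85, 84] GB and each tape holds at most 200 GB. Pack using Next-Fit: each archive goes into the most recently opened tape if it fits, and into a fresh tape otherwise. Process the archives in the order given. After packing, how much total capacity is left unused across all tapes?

tape 1: place 80 GB, 120 GB left
tape 1: place 74 GB, 46 GB left
tape 2: place 70 GB, 130 GB left
tape 2: place 70 GB, 60 GB left
tape 3: place 72 GB, 128 GB left
tape 3: place 69 GB, 59 GB left
tape 4: place 68 GB, 132 GB left
tape 4: place 82 GB, 50 GB left
tape 5: place 79 GB, 121 GB left
tape 5: place 67 GB, 54 GB left
tape 6: place 73 GB, 127 GB left
tape 6: place 80 GB, 47 GB left
tape 7: place 85 GB, 115 GB left
tape 7: place 84 GB, 31 GB left
7 tapes × 200 GB = 1400 GB; used 1053 GB; unused 347 GB.

347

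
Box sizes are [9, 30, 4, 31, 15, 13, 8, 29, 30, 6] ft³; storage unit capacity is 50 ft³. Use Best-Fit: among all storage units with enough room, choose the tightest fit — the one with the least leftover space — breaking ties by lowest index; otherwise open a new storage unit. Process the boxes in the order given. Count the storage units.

Put 9 ft³ in storage unit 1; 41 ft³ remain.
Put 30 ft³ in storage unit 1; 11 ft³ remain.
Put 4 ft³ in storage unit 1; 7 ft³ remain.
Put 31 ft³ in storage unit 2; 19 ft³ remain.
Put 15 ft³ in storage unit 2; 4 ft³ remain.
Put 13 ft³ in storage unit 3; 37 ft³ remain.
Put 8 ft³ in storage unit 3; 29 ft³ remain.
Put 29 ft³ in storage unit 3; 0 ft³ remain.
Put 30 ft³ in storage unit 4; 20 ft³ remain.
Put 6 ft³ in storage unit 1; 1 ft³ remain.
Final storage units: [9,30,4,6] [31,15] [13,8,29] [30].

4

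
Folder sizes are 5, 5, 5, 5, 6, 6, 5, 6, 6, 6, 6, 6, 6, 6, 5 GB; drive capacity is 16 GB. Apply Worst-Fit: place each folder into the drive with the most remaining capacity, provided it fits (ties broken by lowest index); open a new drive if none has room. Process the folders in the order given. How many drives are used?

5 GB → drive 1 (remaining 11 GB)
5 GB → drive 1 (remaining 6 GB)
5 GB → drive 1 (remaining 1 GB)
5 GB → drive 2 (remaining 11 GB)
6 GB → drive 2 (remaining 5 GB)
6 GB → drive 3 (remaining 10 GB)
5 GB → drive 3 (remaining 5 GB)
6 GB → drive 4 (remaining 10 GB)
6 GB → drive 4 (remaining 4 GB)
6 GB → drive 5 (remaining 10 GB)
6 GB → drive 5 (remaining 4 GB)
6 GB → drive 6 (remaining 10 GB)
6 GB → drive 6 (remaining 4 GB)
6 GB → drive 7 (remaining 10 GB)
5 GB → drive 7 (remaining 5 GB)
Final drives: [5,5,5] [5,6] [6,5] [6,6] [6,6] [6,6] [6,5].

7 drives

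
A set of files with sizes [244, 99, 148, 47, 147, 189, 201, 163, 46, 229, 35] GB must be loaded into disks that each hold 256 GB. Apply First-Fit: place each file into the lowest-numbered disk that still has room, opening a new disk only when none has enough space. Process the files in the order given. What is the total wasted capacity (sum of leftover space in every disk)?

244

Put 244 GB in disk 1; 12 GB remain.
Put 99 GB in disk 2; 157 GB remain.
Put 148 GB in disk 2; 9 GB remain.
Put 47 GB in disk 3; 209 GB remain.
Put 147 GB in disk 3; 62 GB remain.
Put 189 GB in disk 4; 67 GB remain.
Put 201 GB in disk 5; 55 GB remain.
Put 163 GB in disk 6; 93 GB remain.
Put 46 GB in disk 3; 16 GB remain.
Put 229 GB in disk 7; 27 GB remain.
Put 35 GB in disk 4; 32 GB remain.
7 disks × 256 GB = 1792 GB; used 1548 GB; unused 244 GB.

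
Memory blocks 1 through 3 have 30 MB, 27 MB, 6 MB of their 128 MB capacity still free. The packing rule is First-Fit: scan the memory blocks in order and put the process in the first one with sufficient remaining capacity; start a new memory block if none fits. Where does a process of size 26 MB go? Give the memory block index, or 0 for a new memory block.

Memory blocks with room: memory block 1 (30 MB), memory block 2 (27 MB).
The first with room is memory block 1.

1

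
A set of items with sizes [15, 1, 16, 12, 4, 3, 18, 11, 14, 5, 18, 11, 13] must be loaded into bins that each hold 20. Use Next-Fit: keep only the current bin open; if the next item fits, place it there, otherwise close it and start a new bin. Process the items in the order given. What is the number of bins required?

15 → bin 1 (remaining 5)
1 → bin 1 (remaining 4)
16 → bin 2 (remaining 4)
12 → bin 3 (remaining 8)
4 → bin 3 (remaining 4)
3 → bin 3 (remaining 1)
18 → bin 4 (remaining 2)
11 → bin 5 (remaining 9)
14 → bin 6 (remaining 6)
5 → bin 6 (remaining 1)
18 → bin 7 (remaining 2)
11 → bin 8 (remaining 9)
13 → bin 9 (remaining 7)

9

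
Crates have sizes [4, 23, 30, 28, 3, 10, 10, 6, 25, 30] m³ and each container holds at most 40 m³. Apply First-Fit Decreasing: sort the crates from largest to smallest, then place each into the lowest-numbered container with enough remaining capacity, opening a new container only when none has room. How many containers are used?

5

Sorted descending: 30, 30, 28, 25, 23, 10, 10, 6, 4, 3.
Put 30 m³ in container 1; 10 m³ remain.
Put 30 m³ in container 2; 10 m³ remain.
Put 28 m³ in container 3; 12 m³ remain.
Put 25 m³ in container 4; 15 m³ remain.
Put 23 m³ in container 5; 17 m³ remain.
Put 10 m³ in container 1; 0 m³ remain.
Put 10 m³ in container 2; 0 m³ remain.
Put 6 m³ in container 3; 6 m³ remain.
Put 4 m³ in container 3; 2 m³ remain.
Put 3 m³ in container 4; 12 m³ remain.
Final containers: [30,10] [30,10] [28,6,4] [25,3] [23].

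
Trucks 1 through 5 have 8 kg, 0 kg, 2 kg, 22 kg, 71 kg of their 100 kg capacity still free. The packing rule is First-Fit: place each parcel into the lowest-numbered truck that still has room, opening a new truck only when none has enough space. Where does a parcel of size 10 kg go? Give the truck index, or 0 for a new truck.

4

Trucks with room: truck 4 (22 kg), truck 5 (71 kg).
The first with room is truck 4.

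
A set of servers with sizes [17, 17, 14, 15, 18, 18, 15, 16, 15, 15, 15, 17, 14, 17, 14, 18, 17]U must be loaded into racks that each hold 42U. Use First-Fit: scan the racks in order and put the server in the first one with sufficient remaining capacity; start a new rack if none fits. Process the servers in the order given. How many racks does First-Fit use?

17U → rack 1 (remaining 25U)
17U → rack 1 (remaining 8U)
14U → rack 2 (remaining 28U)
15U → rack 2 (remaining 13U)
18U → rack 3 (remaining 24U)
18U → rack 3 (remaining 6U)
15U → rack 4 (remaining 27U)
16U → rack 4 (remaining 11U)
15U → rack 5 (remaining 27U)
15U → rack 5 (remaining 12U)
15U → rack 6 (remaining 27U)
17U → rack 6 (remaining 10U)
14U → rack 7 (remaining 28U)
17U → rack 7 (remaining 11U)
14U → rack 8 (remaining 28U)
18U → rack 8 (remaining 10U)
17U → rack 9 (remaining 25U)

9 racks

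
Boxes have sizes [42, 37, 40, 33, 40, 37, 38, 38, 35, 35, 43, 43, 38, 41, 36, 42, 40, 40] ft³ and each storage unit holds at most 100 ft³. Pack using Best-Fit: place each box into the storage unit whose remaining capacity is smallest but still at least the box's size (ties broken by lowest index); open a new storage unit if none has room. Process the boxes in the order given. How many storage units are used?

9

storage unit 1: place 42 ft³, 58 ft³ left
storage unit 1: place 37 ft³, 21 ft³ left
storage unit 2: place 40 ft³, 60 ft³ left
storage unit 2: place 33 ft³, 27 ft³ left
storage unit 3: place 40 ft³, 60 ft³ left
storage unit 3: place 37 ft³, 23 ft³ left
storage unit 4: place 38 ft³, 62 ft³ left
storage unit 4: place 38 ft³, 24 ft³ left
storage unit 5: place 35 ft³, 65 ft³ left
storage unit 5: place 35 ft³, 30 ft³ left
storage unit 6: place 43 ft³, 57 ft³ left
storage unit 6: place 43 ft³, 14 ft³ left
storage unit 7: place 38 ft³, 62 ft³ left
storage unit 7: place 41 ft³, 21 ft³ left
storage unit 8: place 36 ft³, 64 ft³ left
storage unit 8: place 42 ft³, 22 ft³ left
storage unit 9: place 40 ft³, 60 ft³ left
storage unit 9: place 40 ft³, 20 ft³ left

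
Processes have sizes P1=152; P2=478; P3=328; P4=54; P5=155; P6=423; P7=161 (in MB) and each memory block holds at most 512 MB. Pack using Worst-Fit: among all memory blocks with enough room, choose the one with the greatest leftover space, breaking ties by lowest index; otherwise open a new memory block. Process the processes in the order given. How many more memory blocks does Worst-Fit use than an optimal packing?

Worst-Fit: [152,328] [478] [54,155,161] [423] → 4 memory blocks.
Total size 1751 MB; any packing needs at least ⌈1751/512⌉ = 4 memory blocks.
So 4 is already optimal.

0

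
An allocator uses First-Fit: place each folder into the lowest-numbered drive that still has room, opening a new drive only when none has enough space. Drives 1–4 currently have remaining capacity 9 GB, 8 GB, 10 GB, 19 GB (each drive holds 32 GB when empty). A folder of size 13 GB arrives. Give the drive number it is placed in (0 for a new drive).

4

Drives with room: drive 4 (19 GB).
The first with room is drive 4.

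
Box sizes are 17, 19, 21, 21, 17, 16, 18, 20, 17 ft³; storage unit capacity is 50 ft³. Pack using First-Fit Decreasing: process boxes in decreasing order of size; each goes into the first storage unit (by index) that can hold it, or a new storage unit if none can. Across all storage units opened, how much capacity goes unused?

Sorted descending: 21, 21, 20, 19, 18, 17, 17, 17, 16.
Put 21 ft³ in storage unit 1; 29 ft³ remain.
Put 21 ft³ in storage unit 1; 8 ft³ remain.
Put 20 ft³ in storage unit 2; 30 ft³ remain.
Put 19 ft³ in storage unit 2; 11 ft³ remain.
Put 18 ft³ in storage unit 3; 32 ft³ remain.
Put 17 ft³ in storage unit 3; 15 ft³ remain.
Put 17 ft³ in storage unit 4; 33 ft³ remain.
Put 17 ft³ in storage unit 4; 16 ft³ remain.
Put 16 ft³ in storage unit 4; 0 ft³ remain.
4 storage units × 50 ft³ = 200 ft³; used 166 ft³; unused 34 ft³.

34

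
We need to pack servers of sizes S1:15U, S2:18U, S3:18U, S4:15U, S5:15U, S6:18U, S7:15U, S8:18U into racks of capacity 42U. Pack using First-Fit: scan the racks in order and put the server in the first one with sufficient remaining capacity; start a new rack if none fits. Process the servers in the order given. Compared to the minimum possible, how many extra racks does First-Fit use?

First-Fit: [15,18] [18,15] [15,18] [15,18] → 4 racks.
Total size 132U; any packing needs at least ⌈132/42⌉ = 4 racks.
So 4 is already optimal.

0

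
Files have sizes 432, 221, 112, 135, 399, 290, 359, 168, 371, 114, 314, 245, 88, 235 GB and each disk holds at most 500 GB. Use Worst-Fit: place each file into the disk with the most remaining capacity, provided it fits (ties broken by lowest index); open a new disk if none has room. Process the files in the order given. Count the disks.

9

432 GB → disk 1 (remaining 68 GB)
221 GB → disk 2 (remaining 279 GB)
112 GB → disk 2 (remaining 167 GB)
135 GB → disk 2 (remaining 32 GB)
399 GB → disk 3 (remaining 101 GB)
290 GB → disk 4 (remaining 210 GB)
359 GB → disk 5 (remaining 141 GB)
168 GB → disk 4 (remaining 42 GB)
371 GB → disk 6 (remaining 129 GB)
114 GB → disk 5 (remaining 27 GB)
314 GB → disk 7 (remaining 186 GB)
245 GB → disk 8 (remaining 255 GB)
88 GB → disk 8 (remaining 167 GB)
235 GB → disk 9 (remaining 265 GB)
Final disks: [432] [221,112,135] [399] [290,168] [359,114] [371] [314] [245,88] [235].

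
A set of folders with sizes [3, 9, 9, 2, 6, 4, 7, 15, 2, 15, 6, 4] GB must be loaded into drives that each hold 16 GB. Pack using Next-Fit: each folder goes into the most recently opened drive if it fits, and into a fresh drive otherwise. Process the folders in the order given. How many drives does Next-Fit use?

drive 1: place 3 GB, 13 GB left
drive 1: place 9 GB, 4 GB left
drive 2: place 9 GB, 7 GB left
drive 2: place 2 GB, 5 GB left
drive 3: place 6 GB, 10 GB left
drive 3: place 4 GB, 6 GB left
drive 4: place 7 GB, 9 GB left
drive 5: place 15 GB, 1 GB left
drive 6: place 2 GB, 14 GB left
drive 7: place 15 GB, 1 GB left
drive 8: place 6 GB, 10 GB left
drive 8: place 4 GB, 6 GB left

8 drives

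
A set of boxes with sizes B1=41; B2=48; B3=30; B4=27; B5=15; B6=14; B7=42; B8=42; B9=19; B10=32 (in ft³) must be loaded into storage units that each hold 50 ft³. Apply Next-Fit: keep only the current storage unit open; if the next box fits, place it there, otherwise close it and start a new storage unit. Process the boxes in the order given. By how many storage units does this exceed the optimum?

2

Next-Fit: [41] [48] [30] [27,15] [14] [42] [42] [19] [32] → 9 storage units.
Total size 310 ft³; any packing needs at least ⌈310/50⌉ = 7 storage units.
An optimal packing achieves that bound: [48] [42] [42] [41] [32,15] [30,19] [27,14] → 7 storage units.
Excess: 9 − 7 = 2.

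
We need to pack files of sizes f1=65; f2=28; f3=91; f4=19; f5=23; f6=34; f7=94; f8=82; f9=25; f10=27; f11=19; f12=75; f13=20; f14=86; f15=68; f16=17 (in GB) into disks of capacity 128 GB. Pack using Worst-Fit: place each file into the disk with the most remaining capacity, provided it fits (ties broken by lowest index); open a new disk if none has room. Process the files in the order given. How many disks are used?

7 disks

f1 (65 GB) → disk 1 (remaining 63 GB)
f2 (28 GB) → disk 1 (remaining 35 GB)
f3 (91 GB) → disk 2 (remaining 37 GB)
f4 (19 GB) → disk 2 (remaining 18 GB)
f5 (23 GB) → disk 1 (remaining 12 GB)
f6 (34 GB) → disk 3 (remaining 94 GB)
f7 (94 GB) → disk 3 (remaining 0 GB)
f8 (82 GB) → disk 4 (remaining 46 GB)
f9 (25 GB) → disk 4 (remaining 21 GB)
f10 (27 GB) → disk 5 (remaining 101 GB)
f11 (19 GB) → disk 5 (remaining 82 GB)
f12 (75 GB) → disk 5 (remaining 7 GB)
f13 (20 GB) → disk 4 (remaining 1 GB)
f14 (86 GB) → disk 6 (remaining 42 GB)
f15 (68 GB) → disk 7 (remaining 60 GB)
f16 (17 GB) → disk 7 (remaining 43 GB)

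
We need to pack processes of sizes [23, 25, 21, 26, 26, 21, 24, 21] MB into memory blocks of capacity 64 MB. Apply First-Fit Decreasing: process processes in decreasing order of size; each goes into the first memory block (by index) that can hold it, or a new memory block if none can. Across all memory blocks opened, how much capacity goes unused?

69

Sorted descending: 26, 26, 25, 24, 23, 21, 21, 21.
memory block 1: place 26 MB, 38 MB left
memory block 1: place 26 MB, 12 MB left
memory block 2: place 25 MB, 39 MB left
memory block 2: place 24 MB, 15 MB left
memory block 3: place 23 MB, 41 MB left
memory block 3: place 21 MB, 20 MB left
memory block 4: place 21 MB, 43 MB left
memory block 4: place 21 MB, 22 MB left
4 memory blocks × 64 MB = 256 MB; used 187 MB; unused 69 MB.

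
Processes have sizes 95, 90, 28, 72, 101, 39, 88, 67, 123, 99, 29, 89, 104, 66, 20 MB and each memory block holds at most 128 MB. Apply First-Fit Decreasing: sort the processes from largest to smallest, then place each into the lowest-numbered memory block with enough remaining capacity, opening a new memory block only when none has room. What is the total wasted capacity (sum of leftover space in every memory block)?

298

Sorted descending: 123, 104, 101, 99, 95, 90, 89, 88, 72, 67, 66, 39, 29, 28, 20.
memory block 1: place 123 MB, 5 MB left
memory block 2: place 104 MB, 24 MB left
memory block 3: place 101 MB, 27 MB left
memory block 4: place 99 MB, 29 MB left
memory block 5: place 95 MB, 33 MB left
memory block 6: place 90 MB, 38 MB left
memory block 7: place 89 MB, 39 MB left
memory block 8: place 88 MB, 40 MB left
memory block 9: place 72 MB, 56 MB left
memory block 10: place 67 MB, 61 MB left
memory block 11: place 66 MB, 62 MB left
memory block 7: place 39 MB, 0 MB left
memory block 4: place 29 MB, 0 MB left
memory block 5: place 28 MB, 5 MB left
memory block 2: place 20 MB, 4 MB left
11 memory blocks × 128 MB = 1408 MB; used 1110 MB; unused 298 MB.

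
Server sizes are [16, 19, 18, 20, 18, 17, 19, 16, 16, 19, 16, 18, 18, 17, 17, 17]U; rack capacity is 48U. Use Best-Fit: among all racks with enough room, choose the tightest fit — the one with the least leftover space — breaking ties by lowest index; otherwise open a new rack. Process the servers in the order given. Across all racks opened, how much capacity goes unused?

Put 16U in rack 1; 32U remain.
Put 19U in rack 1; 13U remain.
Put 18U in rack 2; 30U remain.
Put 20U in rack 2; 10U remain.
Put 18U in rack 3; 30U remain.
Put 17U in rack 3; 13U remain.
Put 19U in rack 4; 29U remain.
Put 16U in rack 4; 13U remain.
Put 16U in rack 5; 32U remain.
Put 19U in rack 5; 13U remain.
Put 16U in rack 6; 32U remain.
Put 18U in rack 6; 14U remain.
Put 18U in rack 7; 30U remain.
Put 17U in rack 7; 13U remain.
Put 17U in rack 8; 31U remain.
Put 17U in rack 8; 14U remain.
8 racks × 48U = 384U; used 281U; unused 103U.

103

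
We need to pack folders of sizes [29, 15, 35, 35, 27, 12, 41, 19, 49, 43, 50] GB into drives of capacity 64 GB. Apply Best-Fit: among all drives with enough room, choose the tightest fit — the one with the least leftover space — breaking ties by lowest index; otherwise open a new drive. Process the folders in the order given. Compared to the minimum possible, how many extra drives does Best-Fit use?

Best-Fit: [29,15,12] [35,27] [35] [41,19] [49] [43] [50] → 7 drives.
Total size 355 GB; any packing needs at least ⌈355/64⌉ = 6 drives.
An optimal packing achieves that bound: [50,12] [49,15] [43,19] [41] [35,29] [35,27] → 6 drives.
Excess: 7 − 6 = 1.

1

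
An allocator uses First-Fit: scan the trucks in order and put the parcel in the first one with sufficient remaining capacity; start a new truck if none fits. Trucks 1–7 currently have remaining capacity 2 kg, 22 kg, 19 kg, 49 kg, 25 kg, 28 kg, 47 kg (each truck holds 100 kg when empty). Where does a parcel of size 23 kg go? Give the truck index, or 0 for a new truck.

4

Trucks with room: truck 4 (49 kg), truck 5 (25 kg), truck 6 (28 kg), truck 7 (47 kg).
The first with room is truck 4.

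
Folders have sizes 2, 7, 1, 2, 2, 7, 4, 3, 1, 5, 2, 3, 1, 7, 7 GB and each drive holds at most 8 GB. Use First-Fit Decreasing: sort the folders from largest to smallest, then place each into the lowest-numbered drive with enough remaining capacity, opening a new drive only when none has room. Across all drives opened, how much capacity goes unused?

2

Sorted descending: 7, 7, 7, 7, 5, 4, 3, 3, 2, 2, 2, 2, 1, 1, 1.
7 GB → drive 1 (remaining 1 GB)
7 GB → drive 2 (remaining 1 GB)
7 GB → drive 3 (remaining 1 GB)
7 GB → drive 4 (remaining 1 GB)
5 GB → drive 5 (remaining 3 GB)
4 GB → drive 6 (remaining 4 GB)
3 GB → drive 5 (remaining 0 GB)
3 GB → drive 6 (remaining 1 GB)
2 GB → drive 7 (remaining 6 GB)
2 GB → drive 7 (remaining 4 GB)
2 GB → drive 7 (remaining 2 GB)
2 GB → drive 7 (remaining 0 GB)
1 GB → drive 1 (remaining 0 GB)
1 GB → drive 2 (remaining 0 GB)
1 GB → drive 3 (remaining 0 GB)
7 drives × 8 GB = 56 GB; used 54 GB; unused 2 GB.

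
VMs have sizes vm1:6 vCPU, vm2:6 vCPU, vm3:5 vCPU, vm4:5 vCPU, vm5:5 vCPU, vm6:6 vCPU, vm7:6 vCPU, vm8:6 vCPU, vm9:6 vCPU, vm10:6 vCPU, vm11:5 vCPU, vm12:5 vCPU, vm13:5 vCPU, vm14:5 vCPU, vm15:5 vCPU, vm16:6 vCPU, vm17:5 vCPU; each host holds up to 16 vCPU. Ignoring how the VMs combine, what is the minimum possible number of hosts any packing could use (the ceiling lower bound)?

6

Total size = 6 + 6 + 5 + 5 + 5 + 6 + 6 + 6 + 6 + 6 + 5 + 5 + 5 + 5 + 5 + 6 + 5 = 93 vCPU.
⌈93 / 16⌉ = 6.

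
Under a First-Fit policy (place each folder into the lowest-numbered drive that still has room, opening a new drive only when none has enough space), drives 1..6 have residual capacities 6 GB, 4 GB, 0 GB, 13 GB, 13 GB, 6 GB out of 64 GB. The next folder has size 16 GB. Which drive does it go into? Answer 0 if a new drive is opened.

No drive has ≥ 16 GB free, so a new drive is opened.

0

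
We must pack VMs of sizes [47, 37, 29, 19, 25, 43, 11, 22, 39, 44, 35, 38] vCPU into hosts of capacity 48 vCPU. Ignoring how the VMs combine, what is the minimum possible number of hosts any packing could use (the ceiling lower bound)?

Total size = 47 + 37 + 29 + 19 + 25 + 43 + 11 + 22 + 39 + 44 + 35 + 38 = 389 vCPU.
⌈389 / 48⌉ = 9.

9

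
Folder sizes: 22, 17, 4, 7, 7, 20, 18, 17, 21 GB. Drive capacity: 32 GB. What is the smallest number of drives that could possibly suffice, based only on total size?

5

Total size = 22 + 17 + 4 + 7 + 7 + 20 + 18 + 17 + 21 = 133 GB.
⌈133 / 32⌉ = 5.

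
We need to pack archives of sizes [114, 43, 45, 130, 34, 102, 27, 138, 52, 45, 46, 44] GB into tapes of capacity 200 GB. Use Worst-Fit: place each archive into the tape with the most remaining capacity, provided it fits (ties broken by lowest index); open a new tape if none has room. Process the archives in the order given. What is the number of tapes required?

Put 114 GB in tape 1; 86 GB remain.
Put 43 GB in tape 1; 43 GB remain.
Put 45 GB in tape 2; 155 GB remain.
Put 130 GB in tape 2; 25 GB remain.
Put 34 GB in tape 1; 9 GB remain.
Put 102 GB in tape 3; 98 GB remain.
Put 27 GB in tape 3; 71 GB remain.
Put 138 GB in tape 4; 62 GB remain.
Put 52 GB in tape 3; 19 GB remain.
Put 45 GB in tape 4; 17 GB remain.
Put 46 GB in tape 5; 154 GB remain.
Put 44 GB in tape 5; 110 GB remain.
Final tapes: [114,43,34] [45,130] [102,27,52] [138,45] [46,44].

5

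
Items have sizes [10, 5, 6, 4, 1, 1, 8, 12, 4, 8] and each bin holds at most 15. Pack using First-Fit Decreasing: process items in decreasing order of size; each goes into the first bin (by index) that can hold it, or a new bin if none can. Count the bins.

5 bins

Sorted descending: 12, 10, 8, 8, 6, 5, 4, 4, 1, 1.
12 → bin 1 (remaining 3)
10 → bin 2 (remaining 5)
8 → bin 3 (remaining 7)
8 → bin 4 (remaining 7)
6 → bin 3 (remaining 1)
5 → bin 2 (remaining 0)
4 → bin 4 (remaining 3)
4 → bin 5 (remaining 11)
1 → bin 1 (remaining 2)
1 → bin 1 (remaining 1)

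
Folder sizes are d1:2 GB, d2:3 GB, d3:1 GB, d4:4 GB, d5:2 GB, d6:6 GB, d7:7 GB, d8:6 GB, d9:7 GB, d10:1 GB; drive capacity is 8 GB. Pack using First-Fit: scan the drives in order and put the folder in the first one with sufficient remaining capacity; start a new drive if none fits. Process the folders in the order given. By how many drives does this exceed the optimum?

First-Fit: [2,3,1,2] [4,1] [6] [7] [6] [7] → 6 drives.
Total size 39 GB; any packing needs at least ⌈39/8⌉ = 5 drives.
An optimal packing achieves that bound: [7,1] [7,1] [6,2] [6,2] [4,3] → 5 drives.
Excess: 6 − 5 = 1.

1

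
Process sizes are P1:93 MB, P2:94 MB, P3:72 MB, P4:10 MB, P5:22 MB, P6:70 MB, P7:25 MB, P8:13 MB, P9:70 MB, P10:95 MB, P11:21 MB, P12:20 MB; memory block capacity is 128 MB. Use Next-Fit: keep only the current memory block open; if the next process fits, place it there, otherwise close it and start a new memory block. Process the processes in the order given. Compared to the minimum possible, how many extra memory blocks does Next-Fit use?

1

Next-Fit: [93] [94] [72,10,22] [70,25,13] [70] [95,21] [20] → 7 memory blocks.
6 processes exceed 64 MB (half the capacity), and no two of those can share a memory block, so at least 6 memory blocks are needed.
An optimal packing achieves that bound: [95,25] [94,22,10] [93,21,13] [72,20] [70] [70] → 6 memory blocks.
Excess: 7 − 6 = 1.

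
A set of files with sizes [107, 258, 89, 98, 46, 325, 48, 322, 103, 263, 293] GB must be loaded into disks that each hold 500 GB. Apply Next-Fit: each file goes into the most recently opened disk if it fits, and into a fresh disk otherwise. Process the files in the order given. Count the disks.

Put 107 GB in disk 1; 393 GB remain.
Put 258 GB in disk 1; 135 GB remain.
Put 89 GB in disk 1; 46 GB remain.
Put 98 GB in disk 2; 402 GB remain.
Put 46 GB in disk 2; 356 GB remain.
Put 325 GB in disk 2; 31 GB remain.
Put 48 GB in disk 3; 452 GB remain.
Put 322 GB in disk 3; 130 GB remain.
Put 103 GB in disk 3; 27 GB remain.
Put 263 GB in disk 4; 237 GB remain.
Put 293 GB in disk 5; 207 GB remain.

5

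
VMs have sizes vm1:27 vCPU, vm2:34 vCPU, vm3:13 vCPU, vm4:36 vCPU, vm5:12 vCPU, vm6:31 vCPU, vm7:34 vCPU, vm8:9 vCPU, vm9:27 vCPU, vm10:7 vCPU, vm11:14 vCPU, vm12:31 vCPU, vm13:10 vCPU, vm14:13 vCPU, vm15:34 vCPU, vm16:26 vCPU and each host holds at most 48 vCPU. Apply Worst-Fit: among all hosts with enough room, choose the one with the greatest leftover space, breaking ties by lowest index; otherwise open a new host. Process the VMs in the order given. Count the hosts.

Put vm1 (27 vCPU) in host 1; 21 vCPU remain.
Put vm2 (34 vCPU) in host 2; 14 vCPU remain.
Put vm3 (13 vCPU) in host 1; 8 vCPU remain.
Put vm4 (36 vCPU) in host 3; 12 vCPU remain.
Put vm5 (12 vCPU) in host 2; 2 vCPU remain.
Put vm6 (31 vCPU) in host 4; 17 vCPU remain.
Put vm7 (34 vCPU) in host 5; 14 vCPU remain.
Put vm8 (9 vCPU) in host 4; 8 vCPU remain.
Put vm9 (27 vCPU) in host 6; 21 vCPU remain.
Put vm10 (7 vCPU) in host 6; 14 vCPU remain.
Put vm11 (14 vCPU) in host 5; 0 vCPU remain.
Put vm12 (31 vCPU) in host 7; 17 vCPU remain.
Put vm13 (10 vCPU) in host 7; 7 vCPU remain.
Put vm14 (13 vCPU) in host 6; 1 vCPU remain.
Put vm15 (34 vCPU) in host 8; 14 vCPU remain.
Put vm16 (26 vCPU) in host 9; 22 vCPU remain.
Final hosts: [27,13] [34,12] [36] [31,9] [34,14] [27,7,13] [31,10] [34] [26].

9 hosts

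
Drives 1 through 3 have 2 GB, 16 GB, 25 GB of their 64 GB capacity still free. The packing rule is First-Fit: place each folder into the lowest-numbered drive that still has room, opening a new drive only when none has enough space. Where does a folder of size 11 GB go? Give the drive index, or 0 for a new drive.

Drives with room: drive 2 (16 GB), drive 3 (25 GB).
The first with room is drive 2.

2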